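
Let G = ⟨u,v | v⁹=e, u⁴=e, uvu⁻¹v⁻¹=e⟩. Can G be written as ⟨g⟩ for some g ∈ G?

|G| = 36. The element uv has order 36 (its powers give 36 distinct elements), so ⟨uv⟩ = G and G is cyclic.

Answer: Yes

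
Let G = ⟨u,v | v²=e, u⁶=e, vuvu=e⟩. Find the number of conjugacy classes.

The conjugacy classes (representative and size) are:
  [e] (size 1), [u⁵] (size 2), [u⁴] (size 2), [u³] (size 1), [v] (size 3), [u³v] (size 3).
Class equation: 1 + 2 + 2 + 1 + 3 + 3 = 12 = |G|. So G has 6 conjugacy classes.

Answer: 6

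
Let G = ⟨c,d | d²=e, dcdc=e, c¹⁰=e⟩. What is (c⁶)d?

Compute (c⁶) · d by multiplying left to right and reducing via the relations at each step:
  (c⁶) · d = c⁶d

Answer: c⁶d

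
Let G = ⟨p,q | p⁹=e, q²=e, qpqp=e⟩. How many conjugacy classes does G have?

The conjugacy classes (representative and size) are:
  [e] (size 1), [p⁸] (size 2), [p⁷] (size 2), [p⁶] (size 2), [p⁵] (size 2), [p⁴q] (size 9).
Class equation: 1 + 2 + 2 + 2 + 2 + 9 = 18 = |G|. So G has 6 conjugacy classes.

Answer: 6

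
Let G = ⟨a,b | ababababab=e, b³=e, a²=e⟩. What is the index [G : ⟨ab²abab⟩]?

First find ord(ab²abab) by computing successive powers:
  (ab²abab)¹ = ab²abab, (ab²abab)² = b²ab²aba, (ab²abab)³ = e.
So |⟨ab²abab⟩| = ord(ab²abab) = 3. With |G| = 60, by Lagrange [G : ⟨ab²abab⟩] = 60/3 = 20.

Answer: 20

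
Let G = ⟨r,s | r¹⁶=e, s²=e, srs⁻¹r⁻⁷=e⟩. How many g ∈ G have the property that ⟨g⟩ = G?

⟨g⟩ = G would require ord(g) = |G| = 32, but the maximum element order in G is 16 < 32. So G is not cyclic and no single element generates it: the count is 0.

Answer: 0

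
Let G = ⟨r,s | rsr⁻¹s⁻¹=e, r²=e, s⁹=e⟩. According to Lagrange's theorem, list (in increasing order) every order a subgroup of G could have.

|G| = 18 = 2 · 3². By Lagrange's theorem the order of any subgroup divides 18; the divisors of 18 are 1, 2, 3, 6, 9, 18.

Answer: 1, 2, 3, 6, 9, 18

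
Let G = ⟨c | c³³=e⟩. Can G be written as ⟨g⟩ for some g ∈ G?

|G| = 33. The element c has order 33 (its powers give 33 distinct elements), so ⟨c⟩ = G and G is cyclic.

Answer: Yes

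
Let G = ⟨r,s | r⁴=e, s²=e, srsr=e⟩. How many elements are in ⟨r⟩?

|⟨r⟩| equals the order of r. Compute successive powers until reaching e:
  r¹ = r, r² = r², r³ = r³, r⁴ = e.
The smallest positive k with rᵏ = e is 4, so |⟨r⟩| = 4.

Answer: 4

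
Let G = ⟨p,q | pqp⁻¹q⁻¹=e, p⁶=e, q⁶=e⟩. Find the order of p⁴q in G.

Compute successive powers until reaching e:
  (p⁴q)¹ = p⁴q, (p⁴q)² = p²q², (p⁴q)³ = q³, (p⁴q)⁴ = p⁴q⁴, (p⁴q)⁵ = p²q⁵, (p⁴q)⁶ = e.
The smallest positive k with (p⁴q)ᵏ = e is 6.

Answer: 6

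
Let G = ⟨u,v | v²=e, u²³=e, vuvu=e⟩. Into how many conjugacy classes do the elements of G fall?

The conjugacy classes (representative and size) are:
  [e] (size 1), [u] (size 2), [u²¹] (size 2), [u²⁰] (size 2), [u⁴] (size 2), [u¹⁸] (size 2), [u⁶] (size 2), [u¹⁶] (size 2), [u⁸] (size 2), [u⁹] (size 2), [u¹⁰] (size 2), [u¹²] (size 2), [u¹⁸v] (size 23).
Class equation: 1 + 2 + 2 + 2 + 2 + 2 + 2 + 2 + 2 + 2 + 2 + 2 + 23 = 46 = |G|. So G has 13 conjugacy classes.

Answer: 13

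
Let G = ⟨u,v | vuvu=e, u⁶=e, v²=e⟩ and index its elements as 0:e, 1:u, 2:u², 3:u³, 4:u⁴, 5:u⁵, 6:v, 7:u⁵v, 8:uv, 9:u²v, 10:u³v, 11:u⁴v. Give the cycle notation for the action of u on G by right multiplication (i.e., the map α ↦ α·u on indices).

(0 1 2 3 4 5)(6 7 11 10 9 8)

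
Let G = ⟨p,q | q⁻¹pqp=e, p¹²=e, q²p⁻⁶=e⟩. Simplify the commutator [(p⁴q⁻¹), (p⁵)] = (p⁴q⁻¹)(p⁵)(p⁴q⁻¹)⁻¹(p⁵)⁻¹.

[(p⁴q⁻¹), (p⁵)] = (p⁴q⁻¹)·(p⁵)·(p⁴q⁻¹)⁻¹·(p⁵)⁻¹.
  (p⁴q⁻¹) · (p⁵) = p⁵q
  (p⁵q) · (p⁴q) = p⁷
  (p⁷) · (p⁷) = p²

Answer: p²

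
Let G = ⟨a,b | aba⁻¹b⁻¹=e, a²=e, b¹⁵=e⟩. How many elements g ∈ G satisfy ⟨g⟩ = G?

G is cyclic of order 30. An element generates G iff its order is 30, and a cyclic group of order 30 has exactly φ(30) = 8 such elements.

Answer: 8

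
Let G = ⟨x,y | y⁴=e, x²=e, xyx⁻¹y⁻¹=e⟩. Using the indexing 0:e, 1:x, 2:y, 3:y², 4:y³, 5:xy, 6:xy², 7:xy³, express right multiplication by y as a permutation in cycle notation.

(0 2 3 4)(1 5 6 7)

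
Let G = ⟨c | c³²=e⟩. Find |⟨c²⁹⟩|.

|⟨c²⁹⟩| equals the order of c²⁹. Compute successive powers until reaching e:
  (c²⁹)¹ = c²⁹, (c²⁹)² = c²⁶, (c²⁹)³ = c²³, (c²⁹)⁴ = c²⁰, (c²⁹)⁵ = c¹⁷, (c²⁹)⁶ = c¹⁴, (c²⁹)⁷ = c¹¹, (c²⁹)⁸ = c⁸, (c²⁹)⁹ = c⁵, (c²⁹)¹⁰ = c², (c²⁹)¹¹ = c³¹, (c²⁹)¹² = c²⁸, (c²⁹)¹³ = c²⁵, (c²⁹)¹⁴ = c²², (c²⁹)¹⁵ = c¹⁹, (c²⁹)¹⁶ = c¹⁶, (c²⁹)¹⁷ = c¹³, (c²⁹)¹⁸ = c¹⁰, (c²⁹)¹⁹ = c⁷, (c²⁹)²⁰ = c⁴, (c²⁹)²¹ = c, (c²⁹)²² = c³⁰, (c²⁹)²³ = c²⁷, (c²⁹)²⁴ = c²⁴, (c²⁹)²⁵ = c²¹, (c²⁹)²⁶ = c¹⁸, (c²⁹)²⁷ = c¹⁵, (c²⁹)²⁸ = c¹², (c²⁹)²⁹ = c⁹, (c²⁹)³⁰ = c⁶, (c²⁹)³¹ = c³, (c²⁹)³² = e.
The smallest positive k with (c²⁹)ᵏ = e is 32, so |⟨c²⁹⟩| = 32.

Answer: 32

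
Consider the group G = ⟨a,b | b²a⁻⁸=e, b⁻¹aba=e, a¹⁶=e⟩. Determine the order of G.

Enumerate words in the generators, reducing via the relations: the distinct elements are
  {a, b, e, ab, a², a³, a⁴, a⁵, a⁶, a⁷, a⁸, a⁹, a²b, a³b, a¹², a¹³, a¹¹, a¹⁰, a¹⁴, a¹⁵, a⁴b, a⁵b, a⁶b, a⁷b, b⁻¹, ab⁻¹, a²b⁻¹, a³b⁻¹, a⁴b⁻¹, a⁵b⁻¹, a⁶b⁻¹, a⁷b⁻¹}.
No further products give new elements, so |G| = 32.

Answer: 32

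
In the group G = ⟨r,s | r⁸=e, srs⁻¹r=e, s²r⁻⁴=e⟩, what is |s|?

Compute successive powers until reaching e:
  s¹ = s, s² = r⁴, s³ = s⁻¹, s⁴ = e.
The smallest positive k with sᵏ = e is 4.

Answer: 4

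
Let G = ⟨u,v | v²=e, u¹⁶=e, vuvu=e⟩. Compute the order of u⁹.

Compute successive powers until reaching e:
  (u⁹)¹ = u⁹, (u⁹)² = u², (u⁹)³ = u¹¹, (u⁹)⁴ = u⁴, (u⁹)⁵ = u¹³, (u⁹)⁶ = u⁶, (u⁹)⁷ = u¹⁵, (u⁹)⁸ = u⁸, (u⁹)⁹ = u, (u⁹)¹⁰ = u¹⁰, (u⁹)¹¹ = u³, (u⁹)¹² = u¹², (u⁹)¹³ = u⁵, (u⁹)¹⁴ = u¹⁴, (u⁹)¹⁵ = u⁷, (u⁹)¹⁶ = e.
The smallest positive k with (u⁹)ᵏ = e is 16.

Answer: 16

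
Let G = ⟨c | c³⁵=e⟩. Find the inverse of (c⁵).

The order of (c⁵) is 7 (smallest k with (c⁵)ᵏ = e), so (c⁵)⁻¹ = (c⁵)⁶ = c³⁰.
Check: (c⁵) · (c³⁰) → (c⁵) · c³⁰ = e, giving e as required.

Answer: c³⁰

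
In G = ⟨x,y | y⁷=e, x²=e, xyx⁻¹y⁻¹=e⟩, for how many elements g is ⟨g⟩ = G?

G is cyclic of order 14. An element generates G iff its order is 14, and a cyclic group of order 14 has exactly φ(14) = 6 such elements.

Answer: 6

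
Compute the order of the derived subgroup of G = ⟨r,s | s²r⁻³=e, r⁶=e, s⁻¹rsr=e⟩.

G' = [G, G] is generated by all commutators. The generator-pair commutators are: [r, s] = r².
The subgroup they normally generate is {e, r², r⁴}, of order 3.
Check: |G/G'| = 12/3 = 4 is the order of the abelianisation.

Answer: 3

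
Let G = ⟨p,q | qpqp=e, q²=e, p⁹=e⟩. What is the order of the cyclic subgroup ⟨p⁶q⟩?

|⟨p⁶q⟩| equals the order of p⁶q. Compute successive powers until reaching e:
  (p⁶q)¹ = p⁶q, (p⁶q)² = e.
The smallest positive k with (p⁶q)ᵏ = e is 2, so |⟨p⁶q⟩| = 2.

Answer: 2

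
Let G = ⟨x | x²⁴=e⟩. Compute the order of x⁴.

Compute successive powers until reaching e:
  (x⁴)¹ = x⁴, (x⁴)² = x⁸, (x⁴)³ = x¹², (x⁴)⁴ = x¹⁶, (x⁴)⁵ = x²⁰, (x⁴)⁶ = e.
The smallest positive k with (x⁴)ᵏ = e is 6.

Answer: 6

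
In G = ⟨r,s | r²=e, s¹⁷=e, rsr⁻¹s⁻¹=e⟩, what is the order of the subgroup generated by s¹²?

|⟨s¹²⟩| equals the order of s¹². Compute successive powers until reaching e:
  (s¹²)¹ = s¹², (s¹²)² = s⁷, (s¹²)³ = s², (s¹²)⁴ = s¹⁴, (s¹²)⁵ = s⁹, (s¹²)⁶ = s⁴, (s¹²)⁷ = s¹⁶, (s¹²)⁸ = s¹¹, (s¹²)⁹ = s⁶, (s¹²)¹⁰ = s, (s¹²)¹¹ = s¹³, (s¹²)¹² = s⁸, (s¹²)¹³ = s³, (s¹²)¹⁴ = s¹⁵, (s¹²)¹⁵ = s¹⁰, (s¹²)¹⁶ = s⁵, (s¹²)¹⁷ = e.
The smallest positive k with (s¹²)ᵏ = e is 17, so |⟨s¹²⟩| = 17.

Answer: 17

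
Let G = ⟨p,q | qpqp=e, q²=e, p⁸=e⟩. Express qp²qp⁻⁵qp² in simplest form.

Multiply left to right, reducing at each step:
  q · p² = p⁶q
  (p⁶q) · q = p⁶
  (p⁶) · p⁻⁵ = p
  p · q = pq
  (pq) · p² = p⁷q

Answer: p⁷q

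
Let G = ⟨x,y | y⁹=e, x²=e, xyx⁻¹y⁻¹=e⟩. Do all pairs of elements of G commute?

Each pair of generators commutes: x·y = xy = y·x. Since the generators pairwise commute, every element of G commutes with every other, so G is abelian.

Answer: Yes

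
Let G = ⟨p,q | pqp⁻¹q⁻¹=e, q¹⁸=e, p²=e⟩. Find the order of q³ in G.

Compute successive powers until reaching e:
  (q³)¹ = q³, (q³)² = q⁶, (q³)³ = q⁹, (q³)⁴ = q¹², (q³)⁵ = q¹⁵, (q³)⁶ = e.
The smallest positive k with (q³)ᵏ = e is 6.

Answer: 6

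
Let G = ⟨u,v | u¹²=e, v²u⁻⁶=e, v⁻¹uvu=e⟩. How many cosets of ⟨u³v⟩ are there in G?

First find ord(u³v) by computing successive powers:
  (u³v)¹ = u³v, (u³v)² = u⁶, (u³v)³ = u³v⁻¹, (u³v)⁴ = e.
So |⟨u³v⟩| = ord(u³v) = 4. With |G| = 24, by Lagrange [G : ⟨u³v⟩] = 24/4 = 6.

Answer: 6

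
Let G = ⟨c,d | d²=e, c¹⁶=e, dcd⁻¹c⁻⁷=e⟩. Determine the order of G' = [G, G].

G' = [G, G] is generated by all commutators. The generator-pair commutators are: [c, d] = c¹⁰.
The subgroup they normally generate is {e, c², c⁴, c⁶, c⁸, c¹⁰, c¹², c¹⁴}, of order 8.
Check: |G/G'| = 32/8 = 4 is the order of the abelianisation.

Answer: 8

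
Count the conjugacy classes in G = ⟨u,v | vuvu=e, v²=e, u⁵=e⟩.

The conjugacy classes (representative and size) are:
  [e] (size 1), [u] (size 2), [u²] (size 2), [v] (size 5).
Class equation: 1 + 2 + 2 + 5 = 10 = |G|. So G has 4 conjugacy classes.

Answer: 4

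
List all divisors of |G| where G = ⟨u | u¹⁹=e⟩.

|G| = 19 = 19. By Lagrange's theorem the order of any subgroup divides 19; the divisors of 19 are 1, 19.

Answer: 1, 19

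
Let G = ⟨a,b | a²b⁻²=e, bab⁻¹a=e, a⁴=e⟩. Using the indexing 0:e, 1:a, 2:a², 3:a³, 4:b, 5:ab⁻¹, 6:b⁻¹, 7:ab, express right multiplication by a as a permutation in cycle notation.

(0 1 2 3)(4 5 6 7)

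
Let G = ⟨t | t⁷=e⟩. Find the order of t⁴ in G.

Compute successive powers until reaching e:
  (t⁴)¹ = t⁴, (t⁴)² = t, (t⁴)³ = t⁵, (t⁴)⁴ = t², (t⁴)⁵ = t⁶, (t⁴)⁶ = t³, (t⁴)⁷ = e.
The smallest positive k with (t⁴)ᵏ = e is 7.

Answer: 7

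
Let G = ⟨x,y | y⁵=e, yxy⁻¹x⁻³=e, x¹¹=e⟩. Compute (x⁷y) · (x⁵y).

Compute (x⁷y) · (x⁵y) by multiplying left to right and reducing via the relations at each step:
  (x⁷y) · x⁵ = y
  y · y = y²

Answer: y²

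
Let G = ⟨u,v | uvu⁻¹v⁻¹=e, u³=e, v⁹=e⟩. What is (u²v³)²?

Compute successive powers of (u²v³), reducing at each step:
  (u²v³)²: (u²v³) · u² = uv³;   (uv³) · v³ = uv⁶

Answer: uv⁶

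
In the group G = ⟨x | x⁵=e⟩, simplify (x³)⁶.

Compute successive powers of (x³), reducing at each step:
  (x³)²: (x³) · x³ = x
  (x³)³: x · x³ = x⁴
  (x³)⁴: (x⁴) · x³ = x²
  (x³)⁵: (x²) · x³ = e
  (x³)⁶: e · x³ = x³

Answer: x³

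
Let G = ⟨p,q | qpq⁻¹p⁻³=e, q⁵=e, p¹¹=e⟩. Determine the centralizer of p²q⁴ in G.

⟨p²q⁴⟩ ⊆ C_G(p²q⁴) since powers of p²q⁴ commute with p²q⁴; so |C_G(p²q⁴)| ≥ |⟨p²q⁴⟩| = 5.
By orbit–stabilizer, |C_G(p²q⁴)| = |G| / |conj. class of p²q⁴| = 55 / 11 = 5.
The 5 elements commuting with p²q⁴ are {e, p²q⁴, p⁵q, p⁹q², p¹⁰q³}.

Answer: {e, p²q⁴, p⁵q, p⁹q², p¹⁰q³}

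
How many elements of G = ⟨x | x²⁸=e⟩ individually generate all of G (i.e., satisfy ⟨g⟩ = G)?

G is cyclic of order 28. An element generates G iff its order is 28, and a cyclic group of order 28 has exactly φ(28) = 12 such elements.

Answer: 12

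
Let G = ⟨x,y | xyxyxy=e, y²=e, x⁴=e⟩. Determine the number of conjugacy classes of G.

The conjugacy classes (representative and size) are:
  [e] (size 1), [x³] (size 6), [x²yx²y] (size 3), [xyx³] (size 6), [yx³] (size 8).
Class equation: 1 + 6 + 3 + 6 + 8 = 24 = |G|. So G has 5 conjugacy classes.

Answer: 5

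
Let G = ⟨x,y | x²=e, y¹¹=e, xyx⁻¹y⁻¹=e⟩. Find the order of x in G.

Compute successive powers until reaching e:
  x¹ = x, x² = e.
The smallest positive k with xᵏ = e is 2.

Answer: 2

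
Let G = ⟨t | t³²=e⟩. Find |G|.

G is generated by a single element, so G is cyclic. The relator gives t³² = e and no smaller power is forced to be e, so the 32 powers {e, t, t², t³, t⁴, t⁵, t⁶, t⁷, t⁸, t⁹, t²², t²³, t²¹, t²⁰, t²⁴, t²⁵, t²⁶, t²⁷, t²⁸, t²⁹, t³¹, t³⁰, t¹², t¹³, t¹¹, t¹⁰, t¹⁴, t¹⁵, t¹⁶, t¹⁷, t¹⁸, t¹⁹} are distinct. Hence |G| = 32.

Answer: 32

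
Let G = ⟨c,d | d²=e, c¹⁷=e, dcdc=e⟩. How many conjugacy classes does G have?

The conjugacy classes (representative and size) are:
  [e] (size 1), [c¹⁶] (size 2), [c²] (size 2), [c³] (size 2), [c¹³] (size 2), [c¹²] (size 2), [c⁶] (size 2), [c¹⁰] (size 2), [c⁹] (size 2), [c⁷d] (size 17).
Class equation: 1 + 2 + 2 + 2 + 2 + 2 + 2 + 2 + 2 + 17 = 34 = |G|. So G has 10 conjugacy classes.

Answer: 10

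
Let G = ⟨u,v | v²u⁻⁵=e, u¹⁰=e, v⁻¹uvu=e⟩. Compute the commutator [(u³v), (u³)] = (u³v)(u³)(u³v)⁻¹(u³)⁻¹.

[(u³v), (u³)] = (u³v)·(u³)·(u³v)⁻¹·(u³)⁻¹.
  (u³v) · (u³) = v
  v · (u³v⁻¹) = u⁷
  (u⁷) · (u⁷) = u⁴

Answer: u⁴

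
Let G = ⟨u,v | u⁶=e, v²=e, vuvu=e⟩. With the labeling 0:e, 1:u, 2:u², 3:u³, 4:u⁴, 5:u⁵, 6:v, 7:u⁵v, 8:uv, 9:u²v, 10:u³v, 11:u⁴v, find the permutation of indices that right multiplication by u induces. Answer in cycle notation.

(0 1 2 3 4 5)(6 7 11 10 9 8)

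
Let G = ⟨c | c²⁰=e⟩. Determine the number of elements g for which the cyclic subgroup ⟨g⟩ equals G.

G is cyclic of order 20. An element generates G iff its order is 20, and a cyclic group of order 20 has exactly φ(20) = 8 such elements.

Answer: 8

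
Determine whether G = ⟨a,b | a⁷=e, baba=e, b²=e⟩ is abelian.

a·b = ab but b·a = a⁶b, so a·b ≠ b·a and G is not abelian.

Answer: No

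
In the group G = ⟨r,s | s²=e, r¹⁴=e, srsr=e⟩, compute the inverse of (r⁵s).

The order of (r⁵s) is 2 (smallest k with (r⁵s)ᵏ = e), so (r⁵s)⁻¹ = (r⁵s)¹ = r⁵s.
Check: (r⁵s) · (r⁵s) → (r⁵s) · r⁵ = s;   s · s = e, giving e as required.

Answer: r⁵s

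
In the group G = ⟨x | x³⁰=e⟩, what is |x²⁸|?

Compute successive powers until reaching e:
  (x²⁸)¹ = x²⁸, (x²⁸)² = x²⁶, (x²⁸)³ = x²⁴, (x²⁸)⁴ = x²², (x²⁸)⁵ = x²⁰, (x²⁸)⁶ = x¹⁸, (x²⁸)⁷ = x¹⁶, (x²⁸)⁸ = x¹⁴, (x²⁸)⁹ = x¹², (x²⁸)¹⁰ = x¹⁰, (x²⁸)¹¹ = x⁸, (x²⁸)¹² = x⁶, (x²⁸)¹³ = x⁴, (x²⁸)¹⁴ = x², (x²⁸)¹⁵ = e.
The smallest positive k with (x²⁸)ᵏ = e is 15.

Answer: 15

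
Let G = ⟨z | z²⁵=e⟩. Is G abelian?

G has a single generator, so G is cyclic and hence abelian.

Answer: Yes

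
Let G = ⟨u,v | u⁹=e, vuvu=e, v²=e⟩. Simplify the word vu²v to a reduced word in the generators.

Multiply left to right, reducing at each step:
  v · u² = u⁷v
  (u⁷v) · v = u⁷

Answer: u⁷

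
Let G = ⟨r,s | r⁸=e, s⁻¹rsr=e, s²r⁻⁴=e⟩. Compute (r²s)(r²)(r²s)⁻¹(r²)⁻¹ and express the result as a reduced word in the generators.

[(r²s), (r²)] = (r²s)·(r²)·(r²s)⁻¹·(r²)⁻¹.
  (r²s) · (r²) = s
  s · (r²s⁻¹) = r⁶
  (r⁶) · (r⁶) = r⁴

Answer: r⁴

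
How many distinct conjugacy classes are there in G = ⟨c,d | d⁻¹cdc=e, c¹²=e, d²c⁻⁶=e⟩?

The conjugacy classes (representative and size) are:
  [e] (size 1), [c¹¹] (size 2), [c²] (size 2), [c⁹] (size 2), [c⁴] (size 2), [c⁵] (size 2), [c⁶] (size 1), [c²d] (size 6), [cd] (size 6).
Class equation: 1 + 2 + 2 + 2 + 2 + 2 + 1 + 6 + 6 = 24 = |G|. So G has 9 conjugacy classes.

Answer: 9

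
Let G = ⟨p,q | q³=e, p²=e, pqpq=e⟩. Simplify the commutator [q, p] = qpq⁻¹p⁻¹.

[q, p] = q·p·q⁻¹·p⁻¹.
  q · p = pq²
  (pq²) · (q²) = pq
  (pq) · p = q²

Answer: q²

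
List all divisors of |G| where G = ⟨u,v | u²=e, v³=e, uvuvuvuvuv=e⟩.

|G| = 60 = 2² · 3 · 5. By Lagrange's theorem the order of any subgroup divides 60; the divisors of 60 are 1, 2, 3, 4, 5, 6, 10, 12, 15, 20, 30, 60.

Answer: 1, 2, 3, 4, 5, 6, 10, 12, 15, 20, 30, 60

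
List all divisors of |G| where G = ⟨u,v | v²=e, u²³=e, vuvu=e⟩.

|G| = 46 = 2 · 23. By Lagrange's theorem the order of any subgroup divides 46; the divisors of 46 are 1, 2, 23, 46.

Answer: 1, 2, 23, 46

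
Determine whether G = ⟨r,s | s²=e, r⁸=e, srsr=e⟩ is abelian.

r·s = rs but s·r = r⁷s, so r·s ≠ s·r and G is not abelian.

Answer: No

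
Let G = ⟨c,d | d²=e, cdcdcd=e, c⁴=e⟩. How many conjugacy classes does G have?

The conjugacy classes (representative and size) are:
  [e] (size 1), [c³] (size 6), [c²dc²d] (size 3), [cdc³] (size 6), [dc³] (size 8).
Class equation: 1 + 6 + 3 + 6 + 8 = 24 = |G|. So G has 5 conjugacy classes.

Answer: 5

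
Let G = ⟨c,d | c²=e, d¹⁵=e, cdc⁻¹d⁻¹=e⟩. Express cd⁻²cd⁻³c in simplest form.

Multiply left to right, reducing at each step:
  c · d⁻² = cd¹³
  (cd¹³) · c = d¹³
  (d¹³) · d⁻³ = d¹⁰
  (d¹⁰) · c = cd¹⁰

Answer: cd¹⁰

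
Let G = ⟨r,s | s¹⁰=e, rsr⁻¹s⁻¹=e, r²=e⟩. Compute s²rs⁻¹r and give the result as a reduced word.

Multiply left to right, reducing at each step:
  (s²) · r = rs²
  (rs²) · s⁻¹ = rs
  (rs) · r = s

Answer: s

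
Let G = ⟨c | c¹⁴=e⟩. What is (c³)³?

Compute successive powers of (c³), reducing at each step:
  (c³)²: (c³) · c³ = c⁶
  (c³)³: (c⁶) · c³ = c⁹

Answer: c⁹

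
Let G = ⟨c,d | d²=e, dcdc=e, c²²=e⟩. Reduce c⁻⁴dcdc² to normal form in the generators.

Multiply left to right, reducing at each step:
  (c¹⁸) · d = c¹⁸d
  (c¹⁸d) · c = c¹⁷d
  (c¹⁷d) · d = c¹⁷
  (c¹⁷) · c² = c¹⁹

Answer: c¹⁹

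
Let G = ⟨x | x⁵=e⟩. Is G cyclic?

|G| = 5. The element x has order 5 (its powers give 5 distinct elements), so ⟨x⟩ = G and G is cyclic.

Answer: Yes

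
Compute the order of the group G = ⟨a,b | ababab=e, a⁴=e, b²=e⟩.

Enumerate words in the generators, reducing via the relations: the distinct elements are
  {a, b, e, ab, a², a³, ba, aba, a²b, a³b, ba², ba³, aba², aba³, a²ba, a³ba, ba²b, aba²b, a²ba², a²ba³, a³ba², a³ba³, a²ba²b, a³ba²b}.
No further products give new elements, so |G| = 24.

Answer: 24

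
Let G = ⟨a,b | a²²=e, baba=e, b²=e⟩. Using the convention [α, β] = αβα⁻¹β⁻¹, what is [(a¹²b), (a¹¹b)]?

[(a¹²b), (a¹¹b)] = (a¹²b)·(a¹¹b)·(a¹²b)⁻¹·(a¹¹b)⁻¹.
  (a¹²b) · (a¹¹b) = a
  a · (a¹²b) = a¹³b
  (a¹³b) · (a¹¹b) = a²

Answer: a²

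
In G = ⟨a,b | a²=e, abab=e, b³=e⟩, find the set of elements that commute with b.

⟨b⟩ ⊆ C_G(b) since powers of b commute with b; so |C_G(b)| ≥ |⟨b⟩| = 3.
By orbit–stabilizer, |C_G(b)| = |G| / |conj. class of b| = 6 / 2 = 3.
The 3 elements commuting with b are {e, b, b²}.

Answer: {e, b, b²}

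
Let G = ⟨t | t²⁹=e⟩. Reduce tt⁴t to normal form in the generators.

Multiply left to right, reducing at each step:
  t · t⁴ = t⁵
  (t⁵) · t = t⁶

Answer: t⁶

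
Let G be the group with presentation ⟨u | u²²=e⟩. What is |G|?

G is generated by a single element, so G is cyclic. The relator gives u²² = e and no smaller power is forced to be e, so the 22 powers {e, u, u², u³, u⁴, u⁵, u⁶, u⁷, u⁸, u⁹, u²¹, u²⁰, u¹², u¹³, u¹¹, u¹⁰, u¹⁴, u¹⁵, u¹⁶, u¹⁷, u¹⁸, u¹⁹} are distinct. Hence |G| = 22.

Answer: 22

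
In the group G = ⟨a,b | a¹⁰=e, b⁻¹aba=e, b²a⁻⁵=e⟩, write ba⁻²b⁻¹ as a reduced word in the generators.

Multiply left to right, reducing at each step:
  b · a⁻² = a²b
  (a²b) · b⁻¹ = a²

Answer: a²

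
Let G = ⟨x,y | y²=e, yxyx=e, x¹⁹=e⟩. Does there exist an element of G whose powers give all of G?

Every cyclic group is abelian. But x·y = xy while y·x = x¹⁸y, so x·y ≠ y·x and G is not abelian. Hence G is not cyclic.

Answer: No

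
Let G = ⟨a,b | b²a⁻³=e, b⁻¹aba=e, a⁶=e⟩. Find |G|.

Enumerate words in the generators, reducing via the relations: the distinct elements are
  {a, b, e, ab, a², a³, a⁴, a⁵, a²b, b⁻¹, ab⁻¹, a²b⁻¹}.
No further products give new elements, so |G| = 12.

Answer: 12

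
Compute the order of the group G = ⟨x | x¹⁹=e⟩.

G is generated by a single element, so G is cyclic. The relator gives x¹⁹ = e and no smaller power is forced to be e, so the 19 powers {e, x, x², x³, x⁴, x⁵, x⁶, x⁷, x⁸, x⁹, x¹², x¹³, x¹¹, x¹⁰, x¹⁴, x¹⁵, x¹⁶, x¹⁷, x¹⁸} are distinct. Hence |G| = 19.

Answer: 19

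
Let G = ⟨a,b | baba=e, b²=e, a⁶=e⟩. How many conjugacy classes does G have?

The conjugacy classes (representative and size) are:
  [e] (size 1), [a⁵] (size 2), [a⁴] (size 2), [a³] (size 1), [b] (size 3), [a³b] (size 3).
Class equation: 1 + 2 + 2 + 1 + 3 + 3 = 12 = |G|. So G has 6 conjugacy classes.

Answer: 6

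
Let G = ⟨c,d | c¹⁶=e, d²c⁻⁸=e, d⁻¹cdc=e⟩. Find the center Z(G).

An element z ∈ Z(G) iff z commutes with every generator.
For example c⁸ is central: (c⁸)·c = c⁹ = c·(c⁸); (c⁸)·d = d⁻¹ = d·(c⁸).
Whereas c ∉ Z(G) since c·d = cd ≠ c⁷d⁻¹ = d·c.
Checking each of the 32 elements this way gives Z(G) = {e, c⁸}, of order 2.

Answer: {e, c⁸}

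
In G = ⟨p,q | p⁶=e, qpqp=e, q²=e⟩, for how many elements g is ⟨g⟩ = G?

⟨g⟩ = G would require ord(g) = |G| = 12, but the maximum element order in G is 6 < 12. So G is not cyclic and no single element generates it: the count is 0.

Answer: 0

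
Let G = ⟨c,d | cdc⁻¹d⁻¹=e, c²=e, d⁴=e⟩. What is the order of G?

Enumerate words in the generators, reducing via the relations: the distinct elements are
  {c, d, e, cd, d², d³, cd², cd³}.
No further products give new elements, so |G| = 8.

Answer: 8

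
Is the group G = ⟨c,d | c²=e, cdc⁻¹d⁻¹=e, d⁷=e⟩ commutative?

Each pair of generators commutes: c·d = cd = d·c. Since the generators pairwise commute, every element of G commutes with every other, so G is abelian.

Answer: Yes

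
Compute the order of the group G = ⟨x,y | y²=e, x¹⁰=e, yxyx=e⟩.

Enumerate words in the generators, reducing via the relations: the distinct elements are
  {e, x, y, xy, x², x³, x⁴, x⁵, x⁶, x⁷, x⁸, x⁹, x²y, x³y, x⁴y, x⁵y, x⁶y, x⁷y, x⁸y, x⁹y}.
No further products give new elements, so |G| = 20.

Answer: 20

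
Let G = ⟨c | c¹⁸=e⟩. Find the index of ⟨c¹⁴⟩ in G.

First find ord(c¹⁴) by computing successive powers:
  (c¹⁴)¹ = c¹⁴, (c¹⁴)² = c¹⁰, (c¹⁴)³ = c⁶, (c¹⁴)⁴ = c², (c¹⁴)⁵ = c¹⁶, (c¹⁴)⁶ = c¹², (c¹⁴)⁷ = c⁸, (c¹⁴)⁸ = c⁴, (c¹⁴)⁹ = e.
So |⟨c¹⁴⟩| = ord(c¹⁴) = 9. With |G| = 18, by Lagrange [G : ⟨c¹⁴⟩] = 18/9 = 2.

Answer: 2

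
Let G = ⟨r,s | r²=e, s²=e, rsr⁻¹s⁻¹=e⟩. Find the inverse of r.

The order of r is 2 (smallest k with rᵏ = e), so r⁻¹ = r¹ = r.
Check: r · r → r · r = e, giving e as required.

Answer: r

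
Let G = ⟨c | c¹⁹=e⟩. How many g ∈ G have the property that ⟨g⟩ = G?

G is cyclic of order 19. An element generates G iff its order is 19, and a cyclic group of order 19 has exactly φ(19) = 18 such elements.

Answer: 18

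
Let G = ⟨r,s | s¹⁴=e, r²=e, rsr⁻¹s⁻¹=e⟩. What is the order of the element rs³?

Compute successive powers until reaching e:
  (rs³)¹ = rs³, (rs³)² = s⁶, (rs³)³ = rs⁹, (rs³)⁴ = s¹², (rs³)⁵ = rs, (rs³)⁶ = s⁴, (rs³)⁷ = rs⁷, (rs³)⁸ = s¹⁰, (rs³)⁹ = rs¹³, (rs³)¹⁰ = s², (rs³)¹¹ = rs⁵, (rs³)¹² = s⁸, (rs³)¹³ = rs¹¹, (rs³)¹⁴ = e.
The smallest positive k with (rs³)ᵏ = e is 14.

Answer: 14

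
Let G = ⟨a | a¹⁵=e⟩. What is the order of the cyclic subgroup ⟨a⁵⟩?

|⟨a⁵⟩| equals the order of a⁵. Compute successive powers until reaching e:
  (a⁵)¹ = a⁵, (a⁵)² = a¹⁰, (a⁵)³ = e.
The smallest positive k with (a⁵)ᵏ = e is 3, so |⟨a⁵⟩| = 3.

Answer: 3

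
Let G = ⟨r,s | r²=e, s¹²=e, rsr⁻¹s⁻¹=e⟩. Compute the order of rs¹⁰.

Compute successive powers until reaching e:
  (rs¹⁰)¹ = rs¹⁰, (rs¹⁰)² = s⁸, (rs¹⁰)³ = rs⁶, (rs¹⁰)⁴ = s⁴, (rs¹⁰)⁵ = rs², (rs¹⁰)⁶ = e.
The smallest positive k with (rs¹⁰)ᵏ = e is 6.

Answer: 6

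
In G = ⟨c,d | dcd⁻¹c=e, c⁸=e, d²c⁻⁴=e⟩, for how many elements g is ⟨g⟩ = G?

⟨g⟩ = G would require ord(g) = |G| = 16, but the maximum element order in G is 8 < 16. So G is not cyclic and no single element generates it: the count is 0.

Answer: 0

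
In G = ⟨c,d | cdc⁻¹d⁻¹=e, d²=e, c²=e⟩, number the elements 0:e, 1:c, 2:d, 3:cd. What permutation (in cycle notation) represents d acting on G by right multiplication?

(0 2)(1 3)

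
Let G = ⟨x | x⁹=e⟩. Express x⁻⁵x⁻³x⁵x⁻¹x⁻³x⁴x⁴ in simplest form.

Multiply left to right, reducing at each step:
  (x⁴) · x⁻³ = x
  x · x⁵ = x⁶
  (x⁶) · x⁻¹ = x⁵
  (x⁵) · x⁻³ = x²
  (x²) · x⁴ = x⁶
  (x⁶) · x⁴ = x

Answer: x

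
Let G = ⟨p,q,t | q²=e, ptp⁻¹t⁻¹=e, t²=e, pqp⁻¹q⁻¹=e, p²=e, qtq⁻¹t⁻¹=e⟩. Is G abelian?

Each pair of generators commutes: p·q = pq = q·p; p·t = pt = t·p; q·t = qt = t·q. Since the generators pairwise commute, every element of G commutes with every other, so G is abelian.

Answer: Yes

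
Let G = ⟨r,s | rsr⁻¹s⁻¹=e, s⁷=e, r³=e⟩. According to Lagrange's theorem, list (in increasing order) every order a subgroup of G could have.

|G| = 21 = 3 · 7. By Lagrange's theorem the order of any subgroup divides 21; the divisors of 21 are 1, 3, 7, 21.

Answer: 1, 3, 7, 21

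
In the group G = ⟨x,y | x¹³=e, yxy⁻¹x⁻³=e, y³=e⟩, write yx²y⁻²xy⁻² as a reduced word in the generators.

Multiply left to right, reducing at each step:
  y · x² = x⁶y
  (x⁶y) · y⁻² = x⁶y²
  (x⁶y²) · x = x²y²
  (x²y²) · y⁻² = x²

Answer: x²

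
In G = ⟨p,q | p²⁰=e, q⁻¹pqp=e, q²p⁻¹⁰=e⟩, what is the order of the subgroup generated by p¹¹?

|⟨p¹¹⟩| equals the order of p¹¹. Compute successive powers until reaching e:
  (p¹¹)¹ = p¹¹, (p¹¹)² = p², (p¹¹)³ = p¹³, (p¹¹)⁴ = p⁴, (p¹¹)⁵ = p¹⁵, (p¹¹)⁶ = p⁶, (p¹¹)⁷ = p¹⁷, (p¹¹)⁸ = p⁸, (p¹¹)⁹ = p¹⁹, (p¹¹)¹⁰ = p¹⁰, (p¹¹)¹¹ = p, (p¹¹)¹² = p¹², (p¹¹)¹³ = p³, (p¹¹)¹⁴ = p¹⁴, (p¹¹)¹⁵ = p⁵, (p¹¹)¹⁶ = p¹⁶, (p¹¹)¹⁷ = p⁷, (p¹¹)¹⁸ = p¹⁸, (p¹¹)¹⁹ = p⁹, (p¹¹)²⁰ = e.
The smallest positive k with (p¹¹)ᵏ = e is 20, so |⟨p¹¹⟩| = 20.

Answer: 20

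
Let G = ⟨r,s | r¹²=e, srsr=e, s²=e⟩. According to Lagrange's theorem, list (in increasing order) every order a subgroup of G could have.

|G| = 24 = 2³ · 3. By Lagrange's theorem the order of any subgroup divides 24; the divisors of 24 are 1, 2, 3, 4, 6, 8, 12, 24.

Answer: 1, 2, 3, 4, 6, 8, 12, 24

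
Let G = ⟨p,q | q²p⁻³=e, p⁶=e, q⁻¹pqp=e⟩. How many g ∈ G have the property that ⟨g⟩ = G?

⟨g⟩ = G would require ord(g) = |G| = 12, but the maximum element order in G is 6 < 12. So G is not cyclic and no single element generates it: the count is 0.

Answer: 0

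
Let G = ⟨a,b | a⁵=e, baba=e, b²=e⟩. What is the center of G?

An element z ∈ Z(G) iff z commutes with every generator.
For example e is central: e·a = a = a·e; e·b = b = b·e.
Whereas a ∉ Z(G) since a·b = ab ≠ a⁴b = b·a.
Checking each of the 10 elements this way gives Z(G) = {e}, of order 1.

Answer: {e}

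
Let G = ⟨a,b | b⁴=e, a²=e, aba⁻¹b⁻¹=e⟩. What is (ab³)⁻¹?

The order of (ab³) is 4 (smallest k with (ab³)ᵏ = e), so (ab³)⁻¹ = (ab³)³ = ab.
Check: (ab³) · (ab) → (ab³) · a = b³;   (b³) · b = e, giving e as required.

Answer: ab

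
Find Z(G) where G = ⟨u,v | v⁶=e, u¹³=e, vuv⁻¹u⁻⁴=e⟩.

An element z ∈ Z(G) iff z commutes with every generator.
For example e is central: e·u = u = u·e; e·v = v = v·e.
Whereas u ∉ Z(G) since u·v = uv ≠ u⁴v = v·u.
Checking each of the 78 elements this way gives Z(G) = {e}, of order 1.

Answer: {e}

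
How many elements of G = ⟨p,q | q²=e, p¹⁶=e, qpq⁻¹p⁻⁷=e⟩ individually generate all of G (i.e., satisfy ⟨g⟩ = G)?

⟨g⟩ = G would require ord(g) = |G| = 32, but the maximum element order in G is 16 < 32. So G is not cyclic and no single element generates it: the count is 0.

Answer: 0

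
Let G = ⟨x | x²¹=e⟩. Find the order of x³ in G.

Compute successive powers until reaching e:
  (x³)¹ = x³, (x³)² = x⁶, (x³)³ = x⁹, (x³)⁴ = x¹², (x³)⁵ = x¹⁵, (x³)⁶ = x¹⁸, (x³)⁷ = e.
The smallest positive k with (x³)ᵏ = e is 7.

Answer: 7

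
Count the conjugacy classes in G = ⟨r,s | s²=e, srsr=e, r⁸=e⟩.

The conjugacy classes (representative and size) are:
  [e] (size 1), [r] (size 2), [r⁶] (size 2), [r³] (size 2), [r⁴] (size 1), [s] (size 4), [r⁵s] (size 4).
Class equation: 1 + 2 + 2 + 2 + 1 + 4 + 4 = 16 = |G|. So G has 7 conjugacy classes.

Answer: 7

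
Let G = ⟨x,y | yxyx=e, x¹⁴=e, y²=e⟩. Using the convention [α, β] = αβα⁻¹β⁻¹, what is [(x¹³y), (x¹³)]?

[(x¹³y), (x¹³)] = (x¹³y)·(x¹³)·(x¹³y)⁻¹·(x¹³)⁻¹.
  (x¹³y) · (x¹³) = y
  y · (x¹³y) = x
  x · x = x²

Answer: x²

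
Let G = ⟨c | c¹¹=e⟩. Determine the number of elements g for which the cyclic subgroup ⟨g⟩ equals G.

G is cyclic of order 11. An element generates G iff its order is 11, and a cyclic group of order 11 has exactly φ(11) = 10 such elements.

Answer: 10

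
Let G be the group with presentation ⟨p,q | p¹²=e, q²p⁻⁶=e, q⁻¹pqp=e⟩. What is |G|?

Enumerate words in the generators, reducing via the relations: the distinct elements are
  {e, p, q, pq, p², p³, p⁴, p⁵, p⁶, p⁷, p⁸, p⁹, p²q, p³q, p¹¹, p¹⁰, p⁴q, p⁵q, q⁻¹, pq⁻¹, p²q⁻¹, p³q⁻¹, p⁴q⁻¹, p⁵q⁻¹}.
No further products give new elements, so |G| = 24.

Answer: 24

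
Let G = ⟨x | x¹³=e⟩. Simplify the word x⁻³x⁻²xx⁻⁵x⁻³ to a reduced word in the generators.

Multiply left to right, reducing at each step:
  (x¹⁰) · x⁻² = x⁸
  (x⁸) · x = x⁹
  (x⁹) · x⁻⁵ = x⁴
  (x⁴) · x⁻³ = x

Answer: x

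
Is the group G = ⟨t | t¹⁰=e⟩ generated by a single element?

|G| = 10. The element t has order 10 (its powers give 10 distinct elements), so ⟨t⟩ = G and G is cyclic.

Answer: Yes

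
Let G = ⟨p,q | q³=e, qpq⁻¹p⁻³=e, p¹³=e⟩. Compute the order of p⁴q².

Compute successive powers until reaching e:
  (p⁴q²)¹ = p⁴q², (p⁴q²)² = pq, (p⁴q²)³ = e.
The smallest positive k with (p⁴q²)ᵏ = e is 3.

Answer: 3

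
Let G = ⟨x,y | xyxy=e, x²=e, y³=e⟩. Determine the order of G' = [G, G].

G' = [G, G] is generated by all commutators. The generator-pair commutators are: [x, y] = y.
The subgroup they normally generate is {e, y, y²}, of order 3.
Check: |G/G'| = 6/3 = 2 is the order of the abelianisation.

Answer: 3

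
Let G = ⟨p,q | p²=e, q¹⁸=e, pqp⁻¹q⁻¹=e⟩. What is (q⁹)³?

Compute successive powers of (q⁹), reducing at each step:
  (q⁹)²: (q⁹) · q⁹ = e
  (q⁹)³: e · q⁹ = q⁹

Answer: q⁹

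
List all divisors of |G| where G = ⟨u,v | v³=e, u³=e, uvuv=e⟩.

|G| = 12 = 2² · 3. By Lagrange's theorem the order of any subgroup divides 12; the divisors of 12 are 1, 2, 3, 4, 6, 12.

Answer: 1, 2, 3, 4, 6, 12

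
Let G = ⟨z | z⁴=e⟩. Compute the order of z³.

Compute successive powers until reaching e:
  (z³)¹ = z³, (z³)² = z², (z³)³ = z, (z³)⁴ = e.
The smallest positive k with (z³)ᵏ = e is 4.

Answer: 4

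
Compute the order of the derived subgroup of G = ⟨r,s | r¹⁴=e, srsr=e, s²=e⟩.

G' = [G, G] is generated by all commutators. The generator-pair commutators are: [r, s] = r².
The subgroup they normally generate is {e, r², r⁴, r⁶, r⁸, r¹⁰, r¹²}, of order 7.
Check: |G/G'| = 28/7 = 4 is the order of the abelianisation.

Answer: 7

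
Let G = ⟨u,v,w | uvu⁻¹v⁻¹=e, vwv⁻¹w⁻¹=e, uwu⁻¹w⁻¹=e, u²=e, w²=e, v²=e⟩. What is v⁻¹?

The order of v is 2 (smallest k with vᵏ = e), so v⁻¹ = v¹ = v.
Check: v · v → v · v = e, giving e as required.

Answer: v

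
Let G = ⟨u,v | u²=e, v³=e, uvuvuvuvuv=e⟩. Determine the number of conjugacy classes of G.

The conjugacy classes (representative and size) are:
  [e] (size 1), [uvuv²uvuv²u] (size 15), [vuvuv²u] (size 20), [uv²uv²u] (size 12), [v²uvuv²] (size 12).
Class equation: 1 + 15 + 20 + 12 + 12 = 60 = |G|. So G has 5 conjugacy classes.

Answer: 5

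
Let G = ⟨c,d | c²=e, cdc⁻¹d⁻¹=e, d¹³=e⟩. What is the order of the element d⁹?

Compute successive powers until reaching e:
  (d⁹)¹ = d⁹, (d⁹)² = d⁵, (d⁹)³ = d, (d⁹)⁴ = d¹⁰, (d⁹)⁵ = d⁶, (d⁹)⁶ = d², (d⁹)⁷ = d¹¹, (d⁹)⁸ = d⁷, (d⁹)⁹ = d³, (d⁹)¹⁰ = d¹², (d⁹)¹¹ = d⁸, (d⁹)¹² = d⁴, (d⁹)¹³ = e.
The smallest positive k with (d⁹)ᵏ = e is 13.

Answer: 13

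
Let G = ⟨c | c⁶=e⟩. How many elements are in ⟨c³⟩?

|⟨c³⟩| equals the order of c³. Compute successive powers until reaching e:
  (c³)¹ = c³, (c³)² = e.
The smallest positive k with (c³)ᵏ = e is 2, so |⟨c³⟩| = 2.

Answer: 2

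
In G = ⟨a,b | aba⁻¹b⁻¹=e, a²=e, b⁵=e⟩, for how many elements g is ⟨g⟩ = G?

G is cyclic of order 10. An element generates G iff its order is 10, and a cyclic group of order 10 has exactly φ(10) = 4 such elements.

Answer: 4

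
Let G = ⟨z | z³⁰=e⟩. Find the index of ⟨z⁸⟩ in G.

First find ord(z⁸) by computing successive powers:
  (z⁸)¹ = z⁸, (z⁸)² = z¹⁶, (z⁸)³ = z²⁴, (z⁸)⁴ = z², (z⁸)⁵ = z¹⁰, (z⁸)⁶ = z¹⁸, (z⁸)⁷ = z²⁶, (z⁸)⁸ = z⁴, (z⁸)⁹ = z¹², (z⁸)¹⁰ = z²⁰, (z⁸)¹¹ = z²⁸, (z⁸)¹² = z⁶, (z⁸)¹³ = z¹⁴, (z⁸)¹⁴ = z²², (z⁸)¹⁵ = e.
So |⟨z⁸⟩| = ord(z⁸) = 15. With |G| = 30, by Lagrange [G : ⟨z⁸⟩] = 30/15 = 2.

Answer: 2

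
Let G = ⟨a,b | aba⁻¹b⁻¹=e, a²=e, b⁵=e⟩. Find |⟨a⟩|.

|⟨a⟩| equals the order of a. Compute successive powers until reaching e:
  a¹ = a, a² = e.
The smallest positive k with aᵏ = e is 2, so |⟨a⟩| = 2.

Answer: 2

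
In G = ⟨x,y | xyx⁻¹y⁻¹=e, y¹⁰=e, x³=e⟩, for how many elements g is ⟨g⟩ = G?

G is cyclic of order 30. An element generates G iff its order is 30, and a cyclic group of order 30 has exactly φ(30) = 8 such elements.

Answer: 8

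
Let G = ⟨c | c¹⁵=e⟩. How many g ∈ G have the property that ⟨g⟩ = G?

G is cyclic of order 15. An element generates G iff its order is 15, and a cyclic group of order 15 has exactly φ(15) = 8 such elements.

Answer: 8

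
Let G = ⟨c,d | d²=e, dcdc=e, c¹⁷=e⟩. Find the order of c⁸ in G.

Compute successive powers until reaching e:
  (c⁸)¹ = c⁸, (c⁸)² = c¹⁶, (c⁸)³ = c⁷, (c⁸)⁴ = c¹⁵, (c⁸)⁵ = c⁶, (c⁸)⁶ = c¹⁴, (c⁸)⁷ = c⁵, (c⁸)⁸ = c¹³, (c⁸)⁹ = c⁴, (c⁸)¹⁰ = c¹², (c⁸)¹¹ = c³, (c⁸)¹² = c¹¹, (c⁸)¹³ = c², (c⁸)¹⁴ = c¹⁰, (c⁸)¹⁵ = c, (c⁸)¹⁶ = c⁹, (c⁸)¹⁷ = e.
The smallest positive k with (c⁸)ᵏ = e is 17.

Answer: 17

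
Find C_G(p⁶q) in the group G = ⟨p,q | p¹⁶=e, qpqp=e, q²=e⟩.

⟨p⁶q⟩ ⊆ C_G(p⁶q) since powers of p⁶q commute with p⁶q; so |C_G(p⁶q)| ≥ |⟨p⁶q⟩| = 2.
By orbit–stabilizer, |C_G(p⁶q)| = |G| / |conj. class of p⁶q| = 32 / 8 = 4.
The 4 elements commuting with p⁶q are {e, p⁸, p⁶q, p¹⁴q}.

Answer: {e, p⁸, p⁶q, p¹⁴q}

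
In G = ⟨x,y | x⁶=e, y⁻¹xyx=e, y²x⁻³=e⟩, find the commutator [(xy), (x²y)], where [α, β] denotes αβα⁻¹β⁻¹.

[(xy), (x²y)] = (xy)·(x²y)·(xy)⁻¹·(x²y)⁻¹.
  (xy) · (x²y) = x²
  (x²) · (xy⁻¹) = y
  y · (x²y⁻¹) = x⁴

Answer: x⁴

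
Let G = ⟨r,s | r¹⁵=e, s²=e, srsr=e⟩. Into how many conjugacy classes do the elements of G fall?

The conjugacy classes (representative and size) are:
  [e] (size 1), [r¹⁴] (size 2), [r²] (size 2), [r³] (size 2), [r⁴] (size 2), [r¹⁰] (size 2), [r⁹] (size 2), [r⁷] (size 2), [r¹³s] (size 15).
Class equation: 1 + 2 + 2 + 2 + 2 + 2 + 2 + 2 + 15 = 30 = |G|. So G has 9 conjugacy classes.

Answer: 9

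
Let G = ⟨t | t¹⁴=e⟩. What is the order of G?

G is generated by a single element, so G is cyclic. The relator gives t¹⁴ = e and no smaller power is forced to be e, so the 14 powers {e, t, t², t³, t⁴, t⁵, t⁶, t⁷, t⁸, t⁹, t¹², t¹³, t¹¹, t¹⁰} are distinct. Hence |G| = 14.

Answer: 14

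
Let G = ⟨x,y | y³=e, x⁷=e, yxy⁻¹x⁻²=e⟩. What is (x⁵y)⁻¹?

The order of (x⁵y) is 3 (smallest k with (x⁵y)ᵏ = e), so (x⁵y)⁻¹ = (x⁵y)² = xy².
Check: (x⁵y) · (xy²) → (x⁵y) · x = y;   y · y² = e, giving e as required.

Answer: xy²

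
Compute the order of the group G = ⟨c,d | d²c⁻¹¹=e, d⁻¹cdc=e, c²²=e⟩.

Enumerate words in the generators, reducing via the relations: the distinct elements are
  {c, d, e, cd, c², c³, c⁴, c⁵, c⁶, c⁷, c⁸, c⁹, c²d, c²¹, c²⁰, c³d, c¹², c¹³, c¹¹, c¹⁰, c¹⁴, c¹⁵, c¹⁶, c¹⁷, c¹⁸, c¹⁹, c⁴d, c⁵d, c⁶d, c⁷d, c⁸d, c⁹d, d⁻¹, cd⁻¹, c¹⁰d, c²d⁻¹, c³d⁻¹, c⁴d⁻¹, c⁵d⁻¹, c⁶d⁻¹, c⁷d⁻¹, c⁸d⁻¹, c⁹d⁻¹, c¹⁰d⁻¹}.
No further products give new elements, so |G| = 44.

Answer: 44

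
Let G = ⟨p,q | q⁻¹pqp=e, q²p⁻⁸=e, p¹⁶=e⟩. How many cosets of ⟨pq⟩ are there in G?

First find ord(pq) by computing successive powers:
  (pq)¹ = pq, (pq)² = p⁸, (pq)³ = pq⁻¹, (pq)⁴ = e.
So |⟨pq⟩| = ord(pq) = 4. With |G| = 32, by Lagrange [G : ⟨pq⟩] = 32/4 = 8.

Answer: 8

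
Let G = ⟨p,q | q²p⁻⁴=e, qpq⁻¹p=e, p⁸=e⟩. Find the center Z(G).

An element z ∈ Z(G) iff z commutes with every generator.
For example p⁴ is central: (p⁴)·p = p⁵ = p·(p⁴); (p⁴)·q = q⁻¹ = q·(p⁴).
Whereas p ∉ Z(G) since p·q = pq ≠ p³q⁻¹ = q·p.
Checking each of the 16 elements this way gives Z(G) = {e, p⁴}, of order 2.

Answer: {e, p⁴}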